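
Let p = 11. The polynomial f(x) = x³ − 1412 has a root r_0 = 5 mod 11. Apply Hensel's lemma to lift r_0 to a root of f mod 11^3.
r_2 = 511 (mod 1331)

Hensel: r_{i+1} = r_i − f(r_i)/f′(r_i) mod 11^{i+2}, where f′(x) = 3x². Iterate:
  r_0 = 5 (mod 11)
  r_1 = 27 (mod 121)
  r_2 = 511 (mod 1331)
Final: r = 511 with f(r) ≡ 0 mod 11^3.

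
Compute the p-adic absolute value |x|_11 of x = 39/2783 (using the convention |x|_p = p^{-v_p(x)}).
|39/2783|_11 = 121

Step 1 — compute v_11(x) by factoring powers of 11 out of the numerator and denominator: v_11(39/2783) = -2. Step 2 — apply |x|_p = p^{-v_p(x)} = 11^{2} = 121.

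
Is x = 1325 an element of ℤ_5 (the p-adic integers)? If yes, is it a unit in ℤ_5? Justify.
x ∈ ℤ_5 but not a unit; v_5(x) = 2 > 0

ℤ_5 = {x ∈ ℚ_5 : v_5(x) ≥ 0} and ℤ_5^× = {x ∈ ℤ_5 : v_5(x) = 0}. Here v_5(1325) = v_5(num) − v_5(den) = 2; compare against these criteria.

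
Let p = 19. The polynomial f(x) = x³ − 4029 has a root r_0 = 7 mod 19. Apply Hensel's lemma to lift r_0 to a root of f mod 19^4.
r_3 = 65405 (mod 130321)

Hensel: r_{i+1} = r_i − f(r_i)/f′(r_i) mod 19^{i+2}, where f′(x) = 3x². Iterate:
  r_0 = 7 (mod 19)
  r_1 = 64 (mod 361)
  r_2 = 3674 (mod 6859)
  r_3 = 65405 (mod 130321)
Final: r = 65405 with f(r) ≡ 0 mod 19^4.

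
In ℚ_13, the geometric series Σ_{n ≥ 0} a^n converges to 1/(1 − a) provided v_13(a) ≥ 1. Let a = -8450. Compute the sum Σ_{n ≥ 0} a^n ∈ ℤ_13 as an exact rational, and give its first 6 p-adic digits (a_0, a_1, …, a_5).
Σ a^n = 1/(1 − a) = 1/8451;  first 6 digits = (1, 0, 2, 9, 3, 10)

v_13(a) = 2 ≥ 1, so the series converges in ℤ_13 to 1/(1 − a) = 1/(1 − (-8450)) = 1/8451. Expand this rational in ℤ_13: compute digits iteratively via d_i = x_i mod 13, x_{i+1} = (x_i − d_i)/13. The first 6 digits are (1, 0, 2, 9, 3, 10).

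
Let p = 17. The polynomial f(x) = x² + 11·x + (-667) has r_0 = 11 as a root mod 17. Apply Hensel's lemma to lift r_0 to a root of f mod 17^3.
r_2 = 3632 (mod 4913)

Hensel: r_{i+1} = r_i − f(r_i)·(f′(r_i))^{-1} mod 17^{i+2}, f′(x) = 2x + 11. Iterate:
  r_0 = 11 (mod 17)
  r_1 = 164 (mod 289)
  r_2 = 3632 (mod 4913)
Final: r = 3632 satisfies f(r) ≡ 0 mod 17^3.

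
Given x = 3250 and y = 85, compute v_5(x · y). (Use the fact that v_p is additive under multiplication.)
v_5(276250) = 4

v_p(x) = 3 (factor: 3250 = 5^3 · 26); v_p(y) = 1 (factor: 85 = 5^1 · 17). Additivity: v_p(xy) = v_p(x) + v_p(y) = 3 + 1 = 4. (Direct check: xy = 276250 = 5^4 · (442).)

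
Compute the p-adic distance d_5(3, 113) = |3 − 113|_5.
d_5(3, 113) = 1/5

Step 1 — x − y = 3 − 113 = -110. Step 2 — v_5(-110) = 1 (factor: -110 = −(5^1 · 22); the sign does not affect v_p). Step 3 — |x − y|_5 = 5^{-1} = 1/5.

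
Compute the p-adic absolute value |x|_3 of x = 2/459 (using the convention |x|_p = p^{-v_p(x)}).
|2/459|_3 = 27

Step 1 — compute v_3(x) by factoring powers of 3 out of the numerator and denominator: v_3(2/459) = -3. Step 2 — apply |x|_p = p^{-v_p(x)} = 3^{3} = 27.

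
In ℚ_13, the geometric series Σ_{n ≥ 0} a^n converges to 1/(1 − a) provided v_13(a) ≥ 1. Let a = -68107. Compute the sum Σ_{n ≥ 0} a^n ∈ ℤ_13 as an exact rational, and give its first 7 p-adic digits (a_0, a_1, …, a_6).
Σ a^n = 1/(1 − a) = 1/68108;  first 7 digits = (1, 0, 0, 8, 10, 12, 11)

v_13(a) = 3 ≥ 1, so the series converges in ℤ_13 to 1/(1 − a) = 1/(1 − (-68107)) = 1/68108. Expand this rational in ℤ_13: compute digits iteratively via d_i = x_i mod 13, x_{i+1} = (x_i − d_i)/13. The first 7 digits are (1, 0, 0, 8, 10, 12, 11).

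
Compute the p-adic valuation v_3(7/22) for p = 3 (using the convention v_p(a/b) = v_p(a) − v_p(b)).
v_3(7/22) = 0

Factor powers of 3 from the numerator and denominator of the reduced fraction: 7 = 3^0 · 7 and 22 = 3^0 · 22. Apply v_p(a/b) = v_p(a) − v_p(b): v_3(7/22) = 0 − 0 = 0.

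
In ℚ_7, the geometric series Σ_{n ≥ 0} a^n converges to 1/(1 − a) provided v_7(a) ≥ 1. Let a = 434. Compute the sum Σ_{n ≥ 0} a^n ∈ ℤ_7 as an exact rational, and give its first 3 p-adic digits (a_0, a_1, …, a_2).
Σ a^n = 1/(1 − a) = -1/433;  first 3 digits = (1, 6, 2)

v_7(a) = 1 ≥ 1, so the series converges in ℤ_7 to 1/(1 − a) = 1/(1 − 434) = -1/433. Expand this rational in ℤ_7: compute digits iteratively via d_i = x_i mod 7, x_{i+1} = (x_i − d_i)/7. The first 3 digits are (1, 6, 2).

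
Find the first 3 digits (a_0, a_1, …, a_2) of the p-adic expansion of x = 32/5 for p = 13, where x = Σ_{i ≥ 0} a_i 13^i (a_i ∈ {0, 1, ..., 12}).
(a_0, …, a_2) = (9, 5, 10)

v_13(32/5) = 0 (numerator and denominator both coprime to 13), so x ∈ ℤ_13^×. Compute digits iteratively via a_i = x_i mod 13, x_{i+1} = (x_i − a_i)/13, with x_0 = x:
  x_0 = 32/5;  a_0 = 9;  x_1 = (x_0 − 9)/13 = -1/5
  x_1 = -1/5;  a_1 = 5;  x_2 = (x_1 − 5)/13 = -2/5
  x_2 = -2/5;  a_2 = 10;  x_3 = (x_2 − 10)/13 = -4/5
Digits: (9, 5, 10).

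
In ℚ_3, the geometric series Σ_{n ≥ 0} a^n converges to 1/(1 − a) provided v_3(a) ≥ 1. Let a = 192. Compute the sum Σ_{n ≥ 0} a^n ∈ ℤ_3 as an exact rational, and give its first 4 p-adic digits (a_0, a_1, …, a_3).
Σ a^n = 1/(1 − a) = -1/191;  first 4 digits = (1, 1, 1, 2)

v_3(a) = 1 ≥ 1, so the series converges in ℤ_3 to 1/(1 − a) = 1/(1 − 192) = -1/191. Expand this rational in ℤ_3: compute digits iteratively via d_i = x_i mod 3, x_{i+1} = (x_i − d_i)/3. The first 4 digits are (1, 1, 1, 2).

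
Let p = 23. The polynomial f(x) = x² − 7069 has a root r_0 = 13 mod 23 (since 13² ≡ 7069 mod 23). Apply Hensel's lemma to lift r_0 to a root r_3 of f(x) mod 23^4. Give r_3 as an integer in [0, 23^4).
r_3 = 62619 (mod 279841)

Hensel's recurrence: r_{i+1} = r_i − f(r_i)·(f′(r_i))^{-1} mod 23^{i+2}, with f′(x) = 2x. Iterate:
  r_0 = 13 (mod 23)
  r_1 = 197 (mod 529)
  r_2 = 1784 (mod 12167)
  r_3 = 62619 (mod 279841)
Final: r_3 = 62619, and one checks f(r_3) ≡ 0 mod 23^4.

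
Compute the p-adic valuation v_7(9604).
v_7(9604) = 4

v_7(n) is the largest exponent k such that 7^k divides n. Factor out: 9604 = 7^4 · 4. (Sign doesn't affect v_p.) So v_7(9604) = 4.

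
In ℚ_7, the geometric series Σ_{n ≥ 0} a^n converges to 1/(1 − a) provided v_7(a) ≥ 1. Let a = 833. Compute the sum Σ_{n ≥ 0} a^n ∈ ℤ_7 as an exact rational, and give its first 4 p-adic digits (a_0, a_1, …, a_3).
Σ a^n = 1/(1 − a) = -1/832;  first 4 digits = (1, 0, 3, 2)

v_7(a) = 2 ≥ 1, so the series converges in ℤ_7 to 1/(1 − a) = 1/(1 − 833) = -1/832. Expand this rational in ℤ_7: compute digits iteratively via d_i = x_i mod 7, x_{i+1} = (x_i − d_i)/7. The first 4 digits are (1, 0, 3, 2).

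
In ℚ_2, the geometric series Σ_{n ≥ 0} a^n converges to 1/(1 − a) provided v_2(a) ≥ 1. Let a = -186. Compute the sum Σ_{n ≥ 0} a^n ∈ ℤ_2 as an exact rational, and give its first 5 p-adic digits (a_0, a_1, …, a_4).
Σ a^n = 1/(1 − a) = 1/187;  first 5 digits = (1, 1, 0, 0, 1)

v_2(a) = 1 ≥ 1, so the series converges in ℤ_2 to 1/(1 − a) = 1/(1 − (-186)) = 1/187. Expand this rational in ℤ_2: compute digits iteratively via d_i = x_i mod 2, x_{i+1} = (x_i − d_i)/2. The first 5 digits are (1, 1, 0, 0, 1).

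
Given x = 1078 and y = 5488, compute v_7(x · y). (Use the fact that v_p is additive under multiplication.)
v_7(5916064) = 5

v_p(x) = 2 (factor: 1078 = 7^2 · 22); v_p(y) = 3 (factor: 5488 = 7^3 · 16). Additivity: v_p(xy) = v_p(x) + v_p(y) = 2 + 3 = 5. (Direct check: xy = 5916064 = 7^5 · (352).)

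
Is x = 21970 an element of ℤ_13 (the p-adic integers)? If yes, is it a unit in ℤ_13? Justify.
x ∈ ℤ_13 but not a unit; v_13(x) = 3 > 0

ℤ_13 = {x ∈ ℚ_13 : v_13(x) ≥ 0} and ℤ_13^× = {x ∈ ℤ_13 : v_13(x) = 0}. Here v_13(21970) = v_13(num) − v_13(den) = 3; compare against these criteria.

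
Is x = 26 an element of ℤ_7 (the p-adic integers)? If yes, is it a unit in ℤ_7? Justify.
x ∈ ℤ_7^× (unit); v_7(x) = 0

ℤ_7 = {x ∈ ℚ_7 : v_7(x) ≥ 0} and ℤ_7^× = {x ∈ ℤ_7 : v_7(x) = 0}. Here v_7(26) = v_7(num) − v_7(den) = 0; compare against these criteria.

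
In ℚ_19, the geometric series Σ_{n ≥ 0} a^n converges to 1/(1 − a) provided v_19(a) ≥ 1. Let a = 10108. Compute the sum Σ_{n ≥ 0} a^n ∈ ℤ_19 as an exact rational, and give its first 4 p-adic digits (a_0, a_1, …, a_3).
Σ a^n = 1/(1 − a) = -1/10107;  first 4 digits = (1, 0, 9, 1)

v_19(a) = 2 ≥ 1, so the series converges in ℤ_19 to 1/(1 − a) = 1/(1 − 10108) = -1/10107. Expand this rational in ℤ_19: compute digits iteratively via d_i = x_i mod 19, x_{i+1} = (x_i − d_i)/19. The first 4 digits are (1, 0, 9, 1).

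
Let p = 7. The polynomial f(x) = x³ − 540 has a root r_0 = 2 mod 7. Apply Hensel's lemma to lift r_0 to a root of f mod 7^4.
r_3 = 1941 (mod 2401)

Hensel: r_{i+1} = r_i − f(r_i)/f′(r_i) mod 7^{i+2}, where f′(x) = 3x². Iterate:
  r_0 = 2 (mod 7)
  r_1 = 30 (mod 49)
  r_2 = 226 (mod 343)
  r_3 = 1941 (mod 2401)
Final: r = 1941 with f(r) ≡ 0 mod 7^4.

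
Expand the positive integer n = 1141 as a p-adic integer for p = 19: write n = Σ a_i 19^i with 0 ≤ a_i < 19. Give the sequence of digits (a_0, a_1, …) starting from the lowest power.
(a_0, a_1, …) = (1, 3, 3)

Repeated division by 19 gives the digits low-to-high: 1141 = 1 + 3·19^1 + 3·19^2. Digit sequence: (1, 3, 3).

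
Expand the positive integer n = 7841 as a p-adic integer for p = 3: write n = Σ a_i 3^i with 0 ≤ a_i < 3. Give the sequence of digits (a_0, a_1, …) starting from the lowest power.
(a_0, a_1, …) = (2, 0, 1, 2, 0, 2, 1, 0, 1)

Repeated division by 3 gives the digits low-to-high: 7841 = 2 + 1·3^2 + 2·3^3 + 2·3^5 + 1·3^6 + 1·3^8. Digit sequence: (2, 0, 1, 2, 0, 2, 1, 0, 1).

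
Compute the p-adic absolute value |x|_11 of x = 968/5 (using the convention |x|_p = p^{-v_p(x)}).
|968/5|_11 = 1/121

Step 1 — compute v_11(x) by factoring powers of 11 out of the numerator and denominator: v_11(968/5) = 2. Step 2 — apply |x|_p = p^{-v_p(x)} = 11^{-2} = 1/121.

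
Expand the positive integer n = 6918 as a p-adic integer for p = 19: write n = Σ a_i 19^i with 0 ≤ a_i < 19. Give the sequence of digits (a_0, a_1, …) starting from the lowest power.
(a_0, a_1, …) = (2, 3, 0, 1)

Repeated division by 19 gives the digits low-to-high: 6918 = 2 + 3·19^1 + 1·19^3. Digit sequence: (2, 3, 0, 1).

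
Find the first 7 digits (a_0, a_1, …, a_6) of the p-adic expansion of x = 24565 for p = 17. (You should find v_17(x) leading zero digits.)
(a_0, …, a_6) = (0, 0, 0, 5, 0, 0, 0)

v_17(24565) = 3, so a_0 = ... = a_2 = 0. Factor out: x = 17^3 · u with u = 5 a unit in ℤ_17. Expand u iteratively via a_{v+i} = u_i mod 17, u_{i+1} = (u_i − a_{v+i})/17:
  u_0 = 5;  a_3 = 5;  u_1 = (u_0 − 5)/17 = 0
  u_1 = 0;  a_4 = 0;  u_2 = (u_1 − 0)/17 = 0
  u_2 = 0;  a_5 = 0;  u_3 = (u_2 − 0)/17 = 0
  u_3 = 0;  a_6 = 0;  u_4 = (u_3 − 0)/17 = 0
Digits: (0, 0, 0, 5, 0, 0, 0).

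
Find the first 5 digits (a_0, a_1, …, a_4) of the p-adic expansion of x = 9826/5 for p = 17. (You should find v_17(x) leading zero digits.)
(a_0, …, a_4) = (0, 0, 0, 14, 6)

v_17(9826/5) = 3, so a_0 = ... = a_2 = 0. Factor out: x = 17^3 · u with u = 2/5 a unit in ℤ_17. Expand u iteratively via a_{v+i} = u_i mod 17, u_{i+1} = (u_i − a_{v+i})/17:
  u_0 = 2/5;  a_3 = 14;  u_1 = (u_0 − 14)/17 = -4/5
  u_1 = -4/5;  a_4 = 6;  u_2 = (u_1 − 6)/17 = -2/5
Digits: (0, 0, 0, 14, 6).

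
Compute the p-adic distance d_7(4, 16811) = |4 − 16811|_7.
d_7(4, 16811) = 1/16807

Step 1 — x − y = 4 − 16811 = -16807. Step 2 — v_7(-16807) = 5 (factor: -16807 = −(7^5 · 1); the sign does not affect v_p). Step 3 — |x − y|_7 = 7^{-5} = 1/16807.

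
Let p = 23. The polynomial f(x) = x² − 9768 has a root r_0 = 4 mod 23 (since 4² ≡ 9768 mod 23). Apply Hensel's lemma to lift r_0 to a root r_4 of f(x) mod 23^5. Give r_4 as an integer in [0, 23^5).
r_4 = 5848789 (mod 6436343)

Hensel's recurrence: r_{i+1} = r_i − f(r_i)·(f′(r_i))^{-1} mod 23^{i+2}, with f′(x) = 2x. Iterate:
  r_0 = 4 (mod 23)
  r_1 = 165 (mod 529)
  r_2 = 8629 (mod 12167)
  r_3 = 251969 (mod 279841)
  r_4 = 5848789 (mod 6436343)
Final: r_4 = 5848789, and one checks f(r_4) ≡ 0 mod 23^5.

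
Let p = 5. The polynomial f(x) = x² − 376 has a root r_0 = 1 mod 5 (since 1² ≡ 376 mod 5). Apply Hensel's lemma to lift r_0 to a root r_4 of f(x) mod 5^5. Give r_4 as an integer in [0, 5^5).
r_4 = 1751 (mod 3125)

Hensel's recurrence: r_{i+1} = r_i − f(r_i)·(f′(r_i))^{-1} mod 5^{i+2}, with f′(x) = 2x. Iterate:
  r_0 = 1 (mod 5)
  r_1 = 1 (mod 25)
  r_2 = 1 (mod 125)
  r_3 = 501 (mod 625)
  r_4 = 1751 (mod 3125)
Final: r_4 = 1751, and one checks f(r_4) ≡ 0 mod 5^5.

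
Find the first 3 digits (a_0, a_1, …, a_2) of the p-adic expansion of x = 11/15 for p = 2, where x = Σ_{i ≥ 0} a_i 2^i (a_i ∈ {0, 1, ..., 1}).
(a_0, …, a_2) = (1, 0, 1)

v_2(11/15) = 0 (numerator and denominator both coprime to 2), so x ∈ ℤ_2^×. Compute digits iteratively via a_i = x_i mod 2, x_{i+1} = (x_i − a_i)/2, with x_0 = x:
  x_0 = 11/15;  a_0 = 1;  x_1 = (x_0 − 1)/2 = -2/15
  x_1 = -2/15;  a_1 = 0;  x_2 = (x_1 − 0)/2 = -1/15
  x_2 = -1/15;  a_2 = 1;  x_3 = (x_2 − 1)/2 = -8/15
Digits: (1, 0, 1).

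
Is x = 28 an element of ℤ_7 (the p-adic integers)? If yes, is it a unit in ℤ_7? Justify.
x ∈ ℤ_7 but not a unit; v_7(x) = 1 > 0

ℤ_7 = {x ∈ ℚ_7 : v_7(x) ≥ 0} and ℤ_7^× = {x ∈ ℤ_7 : v_7(x) = 0}. Here v_7(28) = v_7(num) − v_7(den) = 1; compare against these criteria.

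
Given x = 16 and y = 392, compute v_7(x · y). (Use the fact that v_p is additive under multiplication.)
v_7(6272) = 2

v_p(x) = 0 (factor: 16 = 7^0 · 16); v_p(y) = 2 (factor: 392 = 7^2 · 8). Additivity: v_p(xy) = v_p(x) + v_p(y) = 0 + 2 = 2. (Direct check: xy = 6272 = 7^2 · (128).)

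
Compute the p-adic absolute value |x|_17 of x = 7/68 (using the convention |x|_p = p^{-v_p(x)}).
|7/68|_17 = 17

Step 1 — compute v_17(x) by factoring powers of 17 out of the numerator and denominator: v_17(7/68) = -1. Step 2 — apply |x|_p = p^{-v_p(x)} = 17^{1} = 17.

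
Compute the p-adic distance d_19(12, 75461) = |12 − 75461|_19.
d_19(12, 75461) = 1/6859

Step 1 — x − y = 12 − 75461 = -75449. Step 2 — v_19(-75449) = 3 (factor: -75449 = −(19^3 · 11); the sign does not affect v_p). Step 3 — |x − y|_19 = 19^{-3} = 1/6859.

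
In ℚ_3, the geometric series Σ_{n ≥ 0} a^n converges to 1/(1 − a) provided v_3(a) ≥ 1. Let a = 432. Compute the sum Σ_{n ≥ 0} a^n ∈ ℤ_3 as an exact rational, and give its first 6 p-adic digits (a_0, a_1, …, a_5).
Σ a^n = 1/(1 − a) = -1/431;  first 6 digits = (1, 0, 0, 1, 2, 1)

v_3(a) = 3 ≥ 1, so the series converges in ℤ_3 to 1/(1 − a) = 1/(1 − 432) = -1/431. Expand this rational in ℤ_3: compute digits iteratively via d_i = x_i mod 3, x_{i+1} = (x_i − d_i)/3. The first 6 digits are (1, 0, 0, 1, 2, 1).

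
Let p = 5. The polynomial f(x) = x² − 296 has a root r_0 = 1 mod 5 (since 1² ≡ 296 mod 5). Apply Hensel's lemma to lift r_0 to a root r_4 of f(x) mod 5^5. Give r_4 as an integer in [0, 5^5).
r_4 = 1411 (mod 3125)

Hensel's recurrence: r_{i+1} = r_i − f(r_i)·(f′(r_i))^{-1} mod 5^{i+2}, with f′(x) = 2x. Iterate:
  r_0 = 1 (mod 5)
  r_1 = 11 (mod 25)
  r_2 = 36 (mod 125)
  r_3 = 161 (mod 625)
  r_4 = 1411 (mod 3125)
Final: r_4 = 1411, and one checks f(r_4) ≡ 0 mod 5^5.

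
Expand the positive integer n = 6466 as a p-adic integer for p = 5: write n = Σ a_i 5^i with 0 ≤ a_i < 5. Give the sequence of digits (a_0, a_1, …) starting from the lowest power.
(a_0, a_1, …) = (1, 3, 3, 1, 0, 2)

Repeated division by 5 gives the digits low-to-high: 6466 = 1 + 3·5^1 + 3·5^2 + 1·5^3 + 2·5^5. Digit sequence: (1, 3, 3, 1, 0, 2).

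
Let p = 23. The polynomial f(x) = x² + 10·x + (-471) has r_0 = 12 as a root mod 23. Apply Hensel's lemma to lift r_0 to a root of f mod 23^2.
r_1 = 127 (mod 529)

Hensel: r_{i+1} = r_i − f(r_i)·(f′(r_i))^{-1} mod 23^{i+2}, f′(x) = 2x + 10. Iterate:
  r_0 = 12 (mod 23)
  r_1 = 127 (mod 529)
Final: r = 127 satisfies f(r) ≡ 0 mod 23^2.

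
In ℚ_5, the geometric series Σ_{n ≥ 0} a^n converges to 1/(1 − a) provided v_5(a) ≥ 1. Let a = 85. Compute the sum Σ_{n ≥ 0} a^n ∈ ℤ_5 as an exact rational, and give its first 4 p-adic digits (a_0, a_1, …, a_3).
Σ a^n = 1/(1 − a) = -1/84;  first 4 digits = (1, 2, 2, 1)

v_5(a) = 1 ≥ 1, so the series converges in ℤ_5 to 1/(1 − a) = 1/(1 − 85) = -1/84. Expand this rational in ℤ_5: compute digits iteratively via d_i = x_i mod 5, x_{i+1} = (x_i − d_i)/5. The first 4 digits are (1, 2, 2, 1).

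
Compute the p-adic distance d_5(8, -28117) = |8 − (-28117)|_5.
d_5(8, -28117) = 1/3125

Step 1 — x − y = 8 − (-28117) = 28125. Step 2 — v_5(28125) = 5 (factor: 28125 = (5^5 · 9); the sign does not affect v_p). Step 3 — |x − y|_5 = 5^{-5} = 1/3125.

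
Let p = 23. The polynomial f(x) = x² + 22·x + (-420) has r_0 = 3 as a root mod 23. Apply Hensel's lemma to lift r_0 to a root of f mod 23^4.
r_3 = 118039 (mod 279841)

Hensel: r_{i+1} = r_i − f(r_i)·(f′(r_i))^{-1} mod 23^{i+2}, f′(x) = 2x + 22. Iterate:
  r_0 = 3 (mod 23)
  r_1 = 72 (mod 529)
  r_2 = 8536 (mod 12167)
  r_3 = 118039 (mod 279841)
Final: r = 118039 satisfies f(r) ≡ 0 mod 23^4.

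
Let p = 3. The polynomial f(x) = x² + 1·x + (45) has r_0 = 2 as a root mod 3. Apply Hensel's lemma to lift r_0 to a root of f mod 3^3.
r_2 = 17 (mod 27)

Hensel: r_{i+1} = r_i − f(r_i)·(f′(r_i))^{-1} mod 3^{i+2}, f′(x) = 2x + 1. Iterate:
  r_0 = 2 (mod 3)
  r_1 = 8 (mod 9)
  r_2 = 17 (mod 27)
Final: r = 17 satisfies f(r) ≡ 0 mod 3^3.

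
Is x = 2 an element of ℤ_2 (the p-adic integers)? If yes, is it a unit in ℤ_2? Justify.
x ∈ ℤ_2 but not a unit; v_2(x) = 1 > 0

ℤ_2 = {x ∈ ℚ_2 : v_2(x) ≥ 0} and ℤ_2^× = {x ∈ ℤ_2 : v_2(x) = 0}. Here v_2(2) = v_2(num) − v_2(den) = 1; compare against these criteria.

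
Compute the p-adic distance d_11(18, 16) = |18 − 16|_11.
d_11(18, 16) = 1

Step 1 — x − y = 18 − 16 = 2. Step 2 — v_11(2) = 0 (factor: 2 = (11^0 · 2); the sign does not affect v_p). Step 3 — |x − y|_11 = 11^{0} = 1.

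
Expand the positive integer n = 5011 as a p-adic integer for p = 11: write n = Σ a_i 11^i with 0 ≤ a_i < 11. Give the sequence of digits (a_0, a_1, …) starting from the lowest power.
(a_0, a_1, …) = (6, 4, 8, 3)

Repeated division by 11 gives the digits low-to-high: 5011 = 6 + 4·11^1 + 8·11^2 + 3·11^3. Digit sequence: (6, 4, 8, 3).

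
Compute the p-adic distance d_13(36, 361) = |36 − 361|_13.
d_13(36, 361) = 1/13

Step 1 — x − y = 36 − 361 = -325. Step 2 — v_13(-325) = 1 (factor: -325 = −(13^1 · 25); the sign does not affect v_p). Step 3 — |x − y|_13 = 13^{-1} = 1/13.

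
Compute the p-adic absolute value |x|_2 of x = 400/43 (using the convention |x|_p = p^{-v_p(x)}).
|400/43|_2 = 1/16

Step 1 — compute v_2(x) by factoring powers of 2 out of the numerator and denominator: v_2(400/43) = 4. Step 2 — apply |x|_p = p^{-v_p(x)} = 2^{-4} = 1/16.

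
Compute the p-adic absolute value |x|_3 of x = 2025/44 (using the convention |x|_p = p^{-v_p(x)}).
|2025/44|_3 = 1/81

Step 1 — compute v_3(x) by factoring powers of 3 out of the numerator and denominator: v_3(2025/44) = 4. Step 2 — apply |x|_p = p^{-v_p(x)} = 3^{-4} = 1/81.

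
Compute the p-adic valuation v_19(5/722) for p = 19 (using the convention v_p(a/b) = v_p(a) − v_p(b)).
v_19(5/722) = -2

Factor powers of 19 from the numerator and denominator of the reduced fraction: 5 = 19^0 · 5 and 722 = 19^2 · 2. Apply v_p(a/b) = v_p(a) − v_p(b): v_19(5/722) = 0 − 2 = -2.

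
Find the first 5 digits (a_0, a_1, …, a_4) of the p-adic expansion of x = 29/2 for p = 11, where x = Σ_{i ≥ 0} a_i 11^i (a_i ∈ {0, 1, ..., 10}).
(a_0, …, a_4) = (9, 6, 5, 5, 5)

v_11(29/2) = 0 (numerator and denominator both coprime to 11), so x ∈ ℤ_11^×. Compute digits iteratively via a_i = x_i mod 11, x_{i+1} = (x_i − a_i)/11, with x_0 = x:
  x_0 = 29/2;  a_0 = 9;  x_1 = (x_0 − 9)/11 = 1/2
  x_1 = 1/2;  a_1 = 6;  x_2 = (x_1 − 6)/11 = -1/2
  x_2 = -1/2;  a_2 = 5;  x_3 = (x_2 − 5)/11 = -1/2
  x_3 = -1/2;  a_3 = 5;  x_4 = (x_3 − 5)/11 = -1/2
  x_4 = -1/2;  a_4 = 5;  x_5 = (x_4 − 5)/11 = -1/2
Digits: (9, 6, 5, 5, 5).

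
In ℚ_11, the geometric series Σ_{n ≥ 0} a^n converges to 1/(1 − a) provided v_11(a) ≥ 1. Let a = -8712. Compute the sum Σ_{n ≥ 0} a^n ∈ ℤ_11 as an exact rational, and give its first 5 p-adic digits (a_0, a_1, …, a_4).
Σ a^n = 1/(1 − a) = 1/8713;  first 5 digits = (1, 0, 5, 4, 2)

v_11(a) = 2 ≥ 1, so the series converges in ℤ_11 to 1/(1 − a) = 1/(1 − (-8712)) = 1/8713. Expand this rational in ℤ_11: compute digits iteratively via d_i = x_i mod 11, x_{i+1} = (x_i − d_i)/11. The first 5 digits are (1, 0, 5, 4, 2).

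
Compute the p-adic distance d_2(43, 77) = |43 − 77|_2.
d_2(43, 77) = 1/2

Step 1 — x − y = 43 − 77 = -34. Step 2 — v_2(-34) = 1 (factor: -34 = −(2^1 · 17); the sign does not affect v_p). Step 3 — |x − y|_2 = 2^{-1} = 1/2.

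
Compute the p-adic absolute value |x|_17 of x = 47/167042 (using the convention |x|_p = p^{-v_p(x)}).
|47/167042|_17 = 83521

Step 1 — compute v_17(x) by factoring powers of 17 out of the numerator and denominator: v_17(47/167042) = -4. Step 2 — apply |x|_p = p^{-v_p(x)} = 17^{4} = 83521.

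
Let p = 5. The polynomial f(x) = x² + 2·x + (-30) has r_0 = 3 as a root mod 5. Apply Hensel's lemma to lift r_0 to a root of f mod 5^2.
r_1 = 8 (mod 25)

Hensel: r_{i+1} = r_i − f(r_i)·(f′(r_i))^{-1} mod 5^{i+2}, f′(x) = 2x + 2. Iterate:
  r_0 = 3 (mod 5)
  r_1 = 8 (mod 25)
Final: r = 8 satisfies f(r) ≡ 0 mod 5^2.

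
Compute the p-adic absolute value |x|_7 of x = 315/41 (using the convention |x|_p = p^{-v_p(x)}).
|315/41|_7 = 1/7

Step 1 — compute v_7(x) by factoring powers of 7 out of the numerator and denominator: v_7(315/41) = 1. Step 2 — apply |x|_p = p^{-v_p(x)} = 7^{-1} = 1/7.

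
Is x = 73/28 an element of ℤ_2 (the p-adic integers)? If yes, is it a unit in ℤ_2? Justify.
x ∉ ℤ_2 (v_2(x) = -2 < 0)

ℤ_2 = {x ∈ ℚ_2 : v_2(x) ≥ 0} and ℤ_2^× = {x ∈ ℤ_2 : v_2(x) = 0}. Here v_2(73/28) = v_2(num) − v_2(den) = -2; compare against these criteria.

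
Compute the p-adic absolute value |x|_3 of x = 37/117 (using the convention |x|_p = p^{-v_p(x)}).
|37/117|_3 = 9

Step 1 — compute v_3(x) by factoring powers of 3 out of the numerator and denominator: v_3(37/117) = -2. Step 2 — apply |x|_p = p^{-v_p(x)} = 3^{2} = 9.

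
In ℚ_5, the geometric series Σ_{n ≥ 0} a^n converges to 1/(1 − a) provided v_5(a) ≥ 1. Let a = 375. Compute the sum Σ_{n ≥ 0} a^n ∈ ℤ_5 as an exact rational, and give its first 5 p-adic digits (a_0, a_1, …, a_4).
Σ a^n = 1/(1 − a) = -1/374;  first 5 digits = (1, 0, 0, 3, 0)

v_5(a) = 3 ≥ 1, so the series converges in ℤ_5 to 1/(1 − a) = 1/(1 − 375) = -1/374. Expand this rational in ℤ_5: compute digits iteratively via d_i = x_i mod 5, x_{i+1} = (x_i − d_i)/5. The first 5 digits are (1, 0, 0, 3, 0).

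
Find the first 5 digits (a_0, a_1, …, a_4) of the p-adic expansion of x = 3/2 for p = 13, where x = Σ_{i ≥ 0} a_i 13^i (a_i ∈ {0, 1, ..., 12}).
(a_0, …, a_4) = (8, 6, 6, 6, 6)

v_13(3/2) = 0 (numerator and denominator both coprime to 13), so x ∈ ℤ_13^×. Compute digits iteratively via a_i = x_i mod 13, x_{i+1} = (x_i − a_i)/13, with x_0 = x:
  x_0 = 3/2;  a_0 = 8;  x_1 = (x_0 − 8)/13 = -1/2
  x_1 = -1/2;  a_1 = 6;  x_2 = (x_1 − 6)/13 = -1/2
  x_2 = -1/2;  a_2 = 6;  x_3 = (x_2 − 6)/13 = -1/2
  x_3 = -1/2;  a_3 = 6;  x_4 = (x_3 − 6)/13 = -1/2
  x_4 = -1/2;  a_4 = 6;  x_5 = (x_4 − 6)/13 = -1/2
Digits: (8, 6, 6, 6, 6).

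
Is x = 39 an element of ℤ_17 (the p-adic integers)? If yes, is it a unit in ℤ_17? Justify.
x ∈ ℤ_17^× (unit); v_17(x) = 0

ℤ_17 = {x ∈ ℚ_17 : v_17(x) ≥ 0} and ℤ_17^× = {x ∈ ℤ_17 : v_17(x) = 0}. Here v_17(39) = v_17(num) − v_17(den) = 0; compare against these criteria.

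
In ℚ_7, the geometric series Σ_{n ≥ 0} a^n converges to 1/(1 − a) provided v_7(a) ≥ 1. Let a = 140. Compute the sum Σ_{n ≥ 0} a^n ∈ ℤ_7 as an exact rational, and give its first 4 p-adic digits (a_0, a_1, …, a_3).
Σ a^n = 1/(1 − a) = -1/139;  first 4 digits = (1, 6, 3, 0)

v_7(a) = 1 ≥ 1, so the series converges in ℤ_7 to 1/(1 − a) = 1/(1 − 140) = -1/139. Expand this rational in ℤ_7: compute digits iteratively via d_i = x_i mod 7, x_{i+1} = (x_i − d_i)/7. The first 4 digits are (1, 6, 3, 0).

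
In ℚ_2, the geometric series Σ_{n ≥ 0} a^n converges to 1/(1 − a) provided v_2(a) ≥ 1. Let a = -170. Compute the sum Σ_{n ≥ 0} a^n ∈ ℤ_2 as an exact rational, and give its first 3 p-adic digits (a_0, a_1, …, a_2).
Σ a^n = 1/(1 − a) = 1/171;  first 3 digits = (1, 1, 0)

v_2(a) = 1 ≥ 1, so the series converges in ℤ_2 to 1/(1 − a) = 1/(1 − (-170)) = 1/171. Expand this rational in ℤ_2: compute digits iteratively via d_i = x_i mod 2, x_{i+1} = (x_i − d_i)/2. The first 3 digits are (1, 1, 0).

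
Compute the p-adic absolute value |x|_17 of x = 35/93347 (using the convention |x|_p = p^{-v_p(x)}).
|35/93347|_17 = 4913

Step 1 — compute v_17(x) by factoring powers of 17 out of the numerator and denominator: v_17(35/93347) = -3. Step 2 — apply |x|_p = p^{-v_p(x)} = 17^{3} = 4913.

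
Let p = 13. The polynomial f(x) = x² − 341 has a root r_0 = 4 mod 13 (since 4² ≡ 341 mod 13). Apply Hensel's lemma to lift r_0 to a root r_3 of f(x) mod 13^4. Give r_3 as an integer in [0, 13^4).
r_3 = 24782 (mod 28561)

Hensel's recurrence: r_{i+1} = r_i − f(r_i)·(f′(r_i))^{-1} mod 13^{i+2}, with f′(x) = 2x. Iterate:
  r_0 = 4 (mod 13)
  r_1 = 108 (mod 169)
  r_2 = 615 (mod 2197)
  r_3 = 24782 (mod 28561)
Final: r_3 = 24782, and one checks f(r_3) ≡ 0 mod 13^4.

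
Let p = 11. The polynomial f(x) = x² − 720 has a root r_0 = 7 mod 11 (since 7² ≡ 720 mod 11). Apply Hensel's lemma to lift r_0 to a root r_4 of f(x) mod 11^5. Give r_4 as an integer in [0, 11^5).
r_4 = 82067 (mod 161051)

Hensel's recurrence: r_{i+1} = r_i − f(r_i)·(f′(r_i))^{-1} mod 11^{i+2}, with f′(x) = 2x. Iterate:
  r_0 = 7 (mod 11)
  r_1 = 29 (mod 121)
  r_2 = 876 (mod 1331)
  r_3 = 8862 (mod 14641)
  r_4 = 82067 (mod 161051)
Final: r_4 = 82067, and one checks f(r_4) ≡ 0 mod 11^5.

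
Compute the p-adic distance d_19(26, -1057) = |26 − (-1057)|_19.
d_19(26, -1057) = 1/361

Step 1 — x − y = 26 − (-1057) = 1083. Step 2 — v_19(1083) = 2 (factor: 1083 = (19^2 · 3); the sign does not affect v_p). Step 3 — |x − y|_19 = 19^{-2} = 1/361.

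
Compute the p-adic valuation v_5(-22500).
v_5(-22500) = 4

v_5(n) is the largest exponent k such that 5^k divides n. Factor out: -22500 = -5^4 · 36. (Sign doesn't affect v_p.) So v_5(-22500) = 4.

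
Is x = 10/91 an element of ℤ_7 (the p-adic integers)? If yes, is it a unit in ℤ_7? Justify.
x ∉ ℤ_7 (v_7(x) = -1 < 0)

ℤ_7 = {x ∈ ℚ_7 : v_7(x) ≥ 0} and ℤ_7^× = {x ∈ ℤ_7 : v_7(x) = 0}. Here v_7(10/91) = v_7(num) − v_7(den) = -1; compare against these criteria.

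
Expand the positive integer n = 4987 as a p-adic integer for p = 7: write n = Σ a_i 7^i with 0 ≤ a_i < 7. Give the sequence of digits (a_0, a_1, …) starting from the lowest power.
(a_0, a_1, …) = (3, 5, 3, 0, 2)

Repeated division by 7 gives the digits low-to-high: 4987 = 3 + 5·7^1 + 3·7^2 + 2·7^4. Digit sequence: (3, 5, 3, 0, 2).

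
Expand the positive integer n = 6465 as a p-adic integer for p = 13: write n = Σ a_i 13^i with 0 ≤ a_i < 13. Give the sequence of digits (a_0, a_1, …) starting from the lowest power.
(a_0, a_1, …) = (4, 3, 12, 2)

Repeated division by 13 gives the digits low-to-high: 6465 = 4 + 3·13^1 + 12·13^2 + 2·13^3. Digit sequence: (4, 3, 12, 2).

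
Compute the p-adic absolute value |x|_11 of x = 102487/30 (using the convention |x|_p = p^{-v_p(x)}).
|102487/30|_11 = 1/14641

Step 1 — compute v_11(x) by factoring powers of 11 out of the numerator and denominator: v_11(102487/30) = 4. Step 2 — apply |x|_p = p^{-v_p(x)} = 11^{-4} = 1/14641.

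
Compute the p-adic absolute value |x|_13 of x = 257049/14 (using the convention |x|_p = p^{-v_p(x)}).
|257049/14|_13 = 1/28561

Step 1 — compute v_13(x) by factoring powers of 13 out of the numerator and denominator: v_13(257049/14) = 4. Step 2 — apply |x|_p = p^{-v_p(x)} = 13^{-4} = 1/28561.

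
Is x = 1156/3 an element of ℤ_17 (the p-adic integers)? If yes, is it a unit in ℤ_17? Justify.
x ∈ ℤ_17 but not a unit; v_17(x) = 2 > 0

ℤ_17 = {x ∈ ℚ_17 : v_17(x) ≥ 0} and ℤ_17^× = {x ∈ ℤ_17 : v_17(x) = 0}. Here v_17(1156/3) = v_17(num) − v_17(den) = 2; compare against these criteria.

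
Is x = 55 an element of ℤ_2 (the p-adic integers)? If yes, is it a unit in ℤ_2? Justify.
x ∈ ℤ_2^× (unit); v_2(x) = 0

ℤ_2 = {x ∈ ℚ_2 : v_2(x) ≥ 0} and ℤ_2^× = {x ∈ ℤ_2 : v_2(x) = 0}. Here v_2(55) = v_2(num) − v_2(den) = 0; compare against these criteria.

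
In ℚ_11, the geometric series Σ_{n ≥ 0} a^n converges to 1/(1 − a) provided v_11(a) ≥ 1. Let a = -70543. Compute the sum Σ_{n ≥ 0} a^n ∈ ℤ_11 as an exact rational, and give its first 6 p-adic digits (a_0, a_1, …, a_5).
Σ a^n = 1/(1 − a) = 1/70544;  first 6 digits = (1, 0, 0, 2, 6, 10)

v_11(a) = 3 ≥ 1, so the series converges in ℤ_11 to 1/(1 − a) = 1/(1 − (-70543)) = 1/70544. Expand this rational in ℤ_11: compute digits iteratively via d_i = x_i mod 11, x_{i+1} = (x_i − d_i)/11. The first 6 digits are (1, 0, 0, 2, 6, 10).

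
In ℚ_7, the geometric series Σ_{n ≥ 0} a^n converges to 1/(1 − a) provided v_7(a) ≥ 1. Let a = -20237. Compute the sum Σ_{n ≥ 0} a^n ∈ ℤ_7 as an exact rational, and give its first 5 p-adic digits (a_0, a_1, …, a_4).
Σ a^n = 1/(1 − a) = 1/20238;  first 5 digits = (1, 0, 0, 4, 5)

v_7(a) = 3 ≥ 1, so the series converges in ℤ_7 to 1/(1 − a) = 1/(1 − (-20237)) = 1/20238. Expand this rational in ℤ_7: compute digits iteratively via d_i = x_i mod 7, x_{i+1} = (x_i − d_i)/7. The first 5 digits are (1, 0, 0, 4, 5).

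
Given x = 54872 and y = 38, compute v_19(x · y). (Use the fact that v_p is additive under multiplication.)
v_19(2085136) = 4

v_p(x) = 3 (factor: 54872 = 19^3 · 8); v_p(y) = 1 (factor: 38 = 19^1 · 2). Additivity: v_p(xy) = v_p(x) + v_p(y) = 3 + 1 = 4. (Direct check: xy = 2085136 = 19^4 · (16).)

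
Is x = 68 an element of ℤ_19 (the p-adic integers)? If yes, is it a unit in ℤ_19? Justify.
x ∈ ℤ_19^× (unit); v_19(x) = 0

ℤ_19 = {x ∈ ℚ_19 : v_19(x) ≥ 0} and ℤ_19^× = {x ∈ ℤ_19 : v_19(x) = 0}. Here v_19(68) = v_19(num) − v_19(den) = 0; compare against these criteria.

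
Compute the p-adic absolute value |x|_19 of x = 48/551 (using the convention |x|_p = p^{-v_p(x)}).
|48/551|_19 = 19

Step 1 — compute v_19(x) by factoring powers of 19 out of the numerator and denominator: v_19(48/551) = -1. Step 2 — apply |x|_p = p^{-v_p(x)} = 19^{1} = 19.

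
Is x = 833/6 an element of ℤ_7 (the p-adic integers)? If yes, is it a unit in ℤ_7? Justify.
x ∈ ℤ_7 but not a unit; v_7(x) = 2 > 0

ℤ_7 = {x ∈ ℚ_7 : v_7(x) ≥ 0} and ℤ_7^× = {x ∈ ℤ_7 : v_7(x) = 0}. Here v_7(833/6) = v_7(num) − v_7(den) = 2; compare against these criteria.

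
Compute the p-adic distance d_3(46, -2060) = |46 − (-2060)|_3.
d_3(46, -2060) = 1/81

Step 1 — x − y = 46 − (-2060) = 2106. Step 2 — v_3(2106) = 4 (factor: 2106 = (3^4 · 26); the sign does not affect v_p). Step 3 — |x − y|_3 = 3^{-4} = 1/81.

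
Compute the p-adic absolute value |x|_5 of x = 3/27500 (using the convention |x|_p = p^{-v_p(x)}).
|3/27500|_5 = 625

Step 1 — compute v_5(x) by factoring powers of 5 out of the numerator and denominator: v_5(3/27500) = -4. Step 2 — apply |x|_p = p^{-v_p(x)} = 5^{4} = 625.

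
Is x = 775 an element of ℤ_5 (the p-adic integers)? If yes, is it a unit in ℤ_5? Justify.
x ∈ ℤ_5 but not a unit; v_5(x) = 2 > 0

ℤ_5 = {x ∈ ℚ_5 : v_5(x) ≥ 0} and ℤ_5^× = {x ∈ ℤ_5 : v_5(x) = 0}. Here v_5(775) = v_5(num) − v_5(den) = 2; compare against these criteria.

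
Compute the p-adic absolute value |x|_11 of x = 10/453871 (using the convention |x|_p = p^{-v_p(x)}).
|10/453871|_11 = 14641

Step 1 — compute v_11(x) by factoring powers of 11 out of the numerator and denominator: v_11(10/453871) = -4. Step 2 — apply |x|_p = p^{-v_p(x)} = 11^{4} = 14641.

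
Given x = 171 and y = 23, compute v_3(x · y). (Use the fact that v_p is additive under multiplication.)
v_3(3933) = 2

v_p(x) = 2 (factor: 171 = 3^2 · 19); v_p(y) = 0 (factor: 23 = 3^0 · 23). Additivity: v_p(xy) = v_p(x) + v_p(y) = 2 + 0 = 2. (Direct check: xy = 3933 = 3^2 · (437).)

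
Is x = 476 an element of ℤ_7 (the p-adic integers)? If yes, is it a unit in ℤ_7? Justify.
x ∈ ℤ_7 but not a unit; v_7(x) = 1 > 0

ℤ_7 = {x ∈ ℚ_7 : v_7(x) ≥ 0} and ℤ_7^× = {x ∈ ℤ_7 : v_7(x) = 0}. Here v_7(476) = v_7(num) − v_7(den) = 1; compare against these criteria.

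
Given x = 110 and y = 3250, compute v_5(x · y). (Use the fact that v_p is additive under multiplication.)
v_5(357500) = 4

v_p(x) = 1 (factor: 110 = 5^1 · 22); v_p(y) = 3 (factor: 3250 = 5^3 · 26). Additivity: v_p(xy) = v_p(x) + v_p(y) = 1 + 3 = 4. (Direct check: xy = 357500 = 5^4 · (572).)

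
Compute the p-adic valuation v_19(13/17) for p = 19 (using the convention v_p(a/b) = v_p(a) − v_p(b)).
v_19(13/17) = 0

Factor powers of 19 from the numerator and denominator of the reduced fraction: 13 = 19^0 · 13 and 17 = 19^0 · 17. Apply v_p(a/b) = v_p(a) − v_p(b): v_19(13/17) = 0 − 0 = 0.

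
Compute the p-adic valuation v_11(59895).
v_11(59895) = 3

v_11(n) is the largest exponent k such that 11^k divides n. Factor out: 59895 = 11^3 · 45. (Sign doesn't affect v_p.) So v_11(59895) = 3.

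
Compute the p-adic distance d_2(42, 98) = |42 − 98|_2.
d_2(42, 98) = 1/8

Step 1 — x − y = 42 − 98 = -56. Step 2 — v_2(-56) = 3 (factor: -56 = −(2^3 · 7); the sign does not affect v_p). Step 3 — |x − y|_2 = 2^{-3} = 1/8.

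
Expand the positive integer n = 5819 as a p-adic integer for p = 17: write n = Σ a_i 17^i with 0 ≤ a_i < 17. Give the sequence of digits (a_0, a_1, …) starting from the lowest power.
(a_0, a_1, …) = (5, 2, 3, 1)

Repeated division by 17 gives the digits low-to-high: 5819 = 5 + 2·17^1 + 3·17^2 + 1·17^3. Digit sequence: (5, 2, 3, 1).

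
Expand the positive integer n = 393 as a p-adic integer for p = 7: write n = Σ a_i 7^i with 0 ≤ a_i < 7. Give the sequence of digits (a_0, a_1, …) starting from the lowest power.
(a_0, a_1, …) = (1, 0, 1, 1)

Repeated division by 7 gives the digits low-to-high: 393 = 1 + 1·7^2 + 1·7^3. Digit sequence: (1, 0, 1, 1).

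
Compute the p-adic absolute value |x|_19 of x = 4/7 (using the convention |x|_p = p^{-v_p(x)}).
|4/7|_19 = 1

Step 1 — compute v_19(x) by factoring powers of 19 out of the numerator and denominator: v_19(4/7) = 0. Step 2 — apply |x|_p = p^{-v_p(x)} = 19^{0} = 1.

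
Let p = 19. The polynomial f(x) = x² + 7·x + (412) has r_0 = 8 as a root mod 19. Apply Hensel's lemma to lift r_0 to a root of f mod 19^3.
r_2 = 6373 (mod 6859)

Hensel: r_{i+1} = r_i − f(r_i)·(f′(r_i))^{-1} mod 19^{i+2}, f′(x) = 2x + 7. Iterate:
  r_0 = 8 (mod 19)
  r_1 = 236 (mod 361)
  r_2 = 6373 (mod 6859)
Final: r = 6373 satisfies f(r) ≡ 0 mod 19^3.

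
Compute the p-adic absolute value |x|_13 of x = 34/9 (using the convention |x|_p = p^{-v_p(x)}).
|34/9|_13 = 1

Step 1 — compute v_13(x) by factoring powers of 13 out of the numerator and denominator: v_13(34/9) = 0. Step 2 — apply |x|_p = p^{-v_p(x)} = 13^{0} = 1.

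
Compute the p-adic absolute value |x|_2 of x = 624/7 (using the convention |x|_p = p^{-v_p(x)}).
|624/7|_2 = 1/16

Step 1 — compute v_2(x) by factoring powers of 2 out of the numerator and denominator: v_2(624/7) = 4. Step 2 — apply |x|_p = p^{-v_p(x)} = 2^{-4} = 1/16.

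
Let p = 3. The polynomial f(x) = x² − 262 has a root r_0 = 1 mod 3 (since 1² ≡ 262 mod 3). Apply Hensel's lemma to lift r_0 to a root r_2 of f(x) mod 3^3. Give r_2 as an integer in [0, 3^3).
r_2 = 10 (mod 27)

Hensel's recurrence: r_{i+1} = r_i − f(r_i)·(f′(r_i))^{-1} mod 3^{i+2}, with f′(x) = 2x. Iterate:
  r_0 = 1 (mod 3)
  r_1 = 1 (mod 9)
  r_2 = 10 (mod 27)
Final: r_2 = 10, and one checks f(r_2) ≡ 0 mod 3^3.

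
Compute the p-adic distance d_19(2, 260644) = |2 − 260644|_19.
d_19(2, 260644) = 1/130321

Step 1 — x − y = 2 − 260644 = -260642. Step 2 — v_19(-260642) = 4 (factor: -260642 = −(19^4 · 2); the sign does not affect v_p). Step 3 — |x − y|_19 = 19^{-4} = 1/130321.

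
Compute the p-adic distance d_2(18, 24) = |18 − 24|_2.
d_2(18, 24) = 1/2

Step 1 — x − y = 18 − 24 = -6. Step 2 — v_2(-6) = 1 (factor: -6 = −(2^1 · 3); the sign does not affect v_p). Step 3 — |x − y|_2 = 2^{-1} = 1/2.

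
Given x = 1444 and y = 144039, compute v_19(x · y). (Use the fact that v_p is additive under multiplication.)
v_19(207992316) = 5

v_p(x) = 2 (factor: 1444 = 19^2 · 4); v_p(y) = 3 (factor: 144039 = 19^3 · 21). Additivity: v_p(xy) = v_p(x) + v_p(y) = 2 + 3 = 5. (Direct check: xy = 207992316 = 19^5 · (84).)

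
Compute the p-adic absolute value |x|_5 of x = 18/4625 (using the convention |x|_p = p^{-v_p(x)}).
|18/4625|_5 = 125

Step 1 — compute v_5(x) by factoring powers of 5 out of the numerator and denominator: v_5(18/4625) = -3. Step 2 — apply |x|_p = p^{-v_p(x)} = 5^{3} = 125.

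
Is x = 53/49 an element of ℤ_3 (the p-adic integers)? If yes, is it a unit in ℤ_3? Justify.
x ∈ ℤ_3^× (unit); v_3(x) = 0

ℤ_3 = {x ∈ ℚ_3 : v_3(x) ≥ 0} and ℤ_3^× = {x ∈ ℤ_3 : v_3(x) = 0}. Here v_3(53/49) = v_3(num) − v_3(den) = 0; compare against these criteria.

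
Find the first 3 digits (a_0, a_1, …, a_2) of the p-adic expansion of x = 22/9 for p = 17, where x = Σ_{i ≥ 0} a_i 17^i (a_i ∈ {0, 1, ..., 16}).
(a_0, …, a_2) = (10, 9, 7)

v_17(22/9) = 0 (numerator and denominator both coprime to 17), so x ∈ ℤ_17^×. Compute digits iteratively via a_i = x_i mod 17, x_{i+1} = (x_i − a_i)/17, with x_0 = x:
  x_0 = 22/9;  a_0 = 10;  x_1 = (x_0 − 10)/17 = -4/9
  x_1 = -4/9;  a_1 = 9;  x_2 = (x_1 − 9)/17 = -5/9
  x_2 = -5/9;  a_2 = 7;  x_3 = (x_2 − 7)/17 = -4/9
Digits: (10, 9, 7).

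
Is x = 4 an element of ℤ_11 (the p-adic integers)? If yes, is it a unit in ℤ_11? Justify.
x ∈ ℤ_11^× (unit); v_11(x) = 0

ℤ_11 = {x ∈ ℚ_11 : v_11(x) ≥ 0} and ℤ_11^× = {x ∈ ℤ_11 : v_11(x) = 0}. Here v_11(4) = v_11(num) − v_11(den) = 0; compare against these criteria.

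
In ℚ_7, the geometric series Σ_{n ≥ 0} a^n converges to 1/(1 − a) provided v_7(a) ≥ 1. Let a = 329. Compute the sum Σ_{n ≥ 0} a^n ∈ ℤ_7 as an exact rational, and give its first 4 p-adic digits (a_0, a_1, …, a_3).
Σ a^n = 1/(1 − a) = -1/328;  first 4 digits = (1, 5, 3, 0)

v_7(a) = 1 ≥ 1, so the series converges in ℤ_7 to 1/(1 − a) = 1/(1 − 329) = -1/328. Expand this rational in ℤ_7: compute digits iteratively via d_i = x_i mod 7, x_{i+1} = (x_i − d_i)/7. The first 4 digits are (1, 5, 3, 0).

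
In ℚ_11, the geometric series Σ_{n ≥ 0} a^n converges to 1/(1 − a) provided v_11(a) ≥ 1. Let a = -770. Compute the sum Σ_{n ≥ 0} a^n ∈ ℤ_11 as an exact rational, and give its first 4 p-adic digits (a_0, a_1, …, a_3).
Σ a^n = 1/(1 − a) = 1/771;  first 4 digits = (1, 7, 9, 6)

v_11(a) = 1 ≥ 1, so the series converges in ℤ_11 to 1/(1 − a) = 1/(1 − (-770)) = 1/771. Expand this rational in ℤ_11: compute digits iteratively via d_i = x_i mod 11, x_{i+1} = (x_i − d_i)/11. The first 4 digits are (1, 7, 9, 6).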